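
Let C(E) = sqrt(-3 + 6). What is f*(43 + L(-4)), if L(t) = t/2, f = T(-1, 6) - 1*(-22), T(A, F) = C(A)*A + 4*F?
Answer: 1886 - 41*sqrt(3) ≈ 1815.0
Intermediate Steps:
C(E) = sqrt(3)
T(A, F) = 4*F + A*sqrt(3) (T(A, F) = sqrt(3)*A + 4*F = A*sqrt(3) + 4*F = 4*F + A*sqrt(3))
f = 46 - sqrt(3) (f = (4*6 - sqrt(3)) - 1*(-22) = (24 - sqrt(3)) + 22 = 46 - sqrt(3) ≈ 44.268)
L(t) = t/2 (L(t) = t*(1/2) = t/2)
f*(43 + L(-4)) = (46 - sqrt(3))*(43 + (1/2)*(-4)) = (46 - sqrt(3))*(43 - 2) = (46 - sqrt(3))*41 = 1886 - 41*sqrt(3)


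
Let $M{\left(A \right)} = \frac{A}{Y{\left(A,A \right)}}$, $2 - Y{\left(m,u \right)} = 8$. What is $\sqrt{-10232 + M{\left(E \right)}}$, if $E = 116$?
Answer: $\frac{i \sqrt{92262}}{3} \approx 101.25 i$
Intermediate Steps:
$Y{\left(m,u \right)} = -6$ ($Y{\left(m,u \right)} = 2 - 8 = -6$)
$M{\left(A \right)} = - \frac{A}{6}$ ($M{\left(A \right)} = \frac{A}{-6} = A \left(- \frac{1}{6}\right) = - \frac{A}{6}$)
$\sqrt{-10232 + M{\left(E \right)}} = \sqrt{-10232 - \frac{58}{3}} = \sqrt{- \frac{30754}{3}} = \frac{i \sqrt{92262}}{3}$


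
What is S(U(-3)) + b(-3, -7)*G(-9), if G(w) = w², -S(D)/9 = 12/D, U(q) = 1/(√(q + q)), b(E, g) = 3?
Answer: 243 - 108*I*√6 ≈ 243.0 - 264.54*I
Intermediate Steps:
U(q) = √2/(2*√q) (U(q) = 1/(√(2*q)) = 1/(√2*√q) = √2/(2*√q))
S(D) = -108/D
S(U(-3)) + b(-3, -7)*G(-9) = -108*I*√6 + 3*(-9)² = -108*I*√6 + 3*81 = -108*I*√6 + 243 = 243 - 108*I*√6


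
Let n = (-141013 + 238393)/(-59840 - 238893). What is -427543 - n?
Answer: -127721105639/298733 ≈ -4.2754e+5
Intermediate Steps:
n = -97380/298733 (n = 97380/(-298733) = 97380*(-1/298733) = -97380/298733 ≈ -0.32598)
-427543 - n = -427543 - 1*(-97380/298733) = -427543 + 97380/298733 = -127721105639/298733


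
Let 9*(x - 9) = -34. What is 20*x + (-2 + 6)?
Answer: 976/9 ≈ 108.44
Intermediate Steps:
x = 47/9 (x = 9 + (⅑)*(-34) = 9 - 34/9 = 47/9 ≈ 5.2222)
20*x + (-2 + 6) = 20*(47/9) + (-2 + 6) = 940/9 + 4 = 976/9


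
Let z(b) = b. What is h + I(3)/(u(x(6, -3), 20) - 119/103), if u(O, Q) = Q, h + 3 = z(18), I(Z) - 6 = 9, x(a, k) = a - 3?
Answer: 10220/647 ≈ 15.796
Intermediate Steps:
x(a, k) = -3 + a
I(Z) = 15 (I(Z) = 6 + 9 = 15)
h = 15 (h = -3 + 18 = 15)
h + I(3)/(u(x(6, -3), 20) - 119/103) = 15 + 15/(20 - 119/103) = 15 + 15/(1941/103) = 15 + (103/1941)*15 = 15 + 515/647 = 10220/647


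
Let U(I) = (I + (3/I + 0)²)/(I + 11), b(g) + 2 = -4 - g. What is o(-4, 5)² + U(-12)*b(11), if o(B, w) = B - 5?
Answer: -1951/16 ≈ -121.94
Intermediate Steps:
b(g) = -6 - g (b(g) = -2 + (-4 - g) = -6 - g)
o(B, w) = -5 + B
U(I) = (I + 9/I²)/(11 + I) (U(I) = (I + (3/I)²)/(11 + I) = (I + 9/I²)/(11 + I))
o(-4, 5)² + U(-12)*b(11) = (-5 - 4)² + ((9 + (-12)³)/((-12)²*(11 - 12)))*(-6 - 1*11) = (-9)² + ((1/144)*(9 - 1728)/(-1))*(-6 - 11) = 81 + ((1/144)*(-1)*(-1719))*(-17) = 81 + (191/16)*(-17) = 81 - 3247/16 = -1951/16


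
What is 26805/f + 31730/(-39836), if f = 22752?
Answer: 28823585/75529056 ≈ 0.38162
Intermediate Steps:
26805/f + 31730/(-39836) = 26805/22752 + 31730/(-39836) = 26805*(1/22752) + 31730*(-1/39836) = 8935/7584 - 15865/19918 = 28823585/75529056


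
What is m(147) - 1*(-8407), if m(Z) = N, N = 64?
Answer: 8471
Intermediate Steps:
m(Z) = 64
m(147) - 1*(-8407) = 64 - 1*(-8407) = 64 + 8407 = 8471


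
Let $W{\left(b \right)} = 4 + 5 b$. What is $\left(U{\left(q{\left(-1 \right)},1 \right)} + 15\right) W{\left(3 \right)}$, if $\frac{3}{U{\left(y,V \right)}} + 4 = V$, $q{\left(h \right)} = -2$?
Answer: $266$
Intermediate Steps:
$U{\left(y,V \right)} = \frac{3}{-4 + V}$
$\left(U{\left(q{\left(-1 \right)},1 \right)} + 15\right) W{\left(3 \right)} = \left(\frac{3}{-4 + 1} + 15\right) \left(4 + 5 \cdot 3\right) = \left(\frac{3}{-3} + 15\right) \left(4 + 15\right) = \left(3 \left(- \frac{1}{3}\right) + 15\right) 19 = \left(-1 + 15\right) 19 = 14 \cdot 19 = 266$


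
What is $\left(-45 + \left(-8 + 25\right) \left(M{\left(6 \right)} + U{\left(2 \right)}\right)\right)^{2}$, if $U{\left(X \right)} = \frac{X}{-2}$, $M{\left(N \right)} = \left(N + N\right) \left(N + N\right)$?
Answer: $5692996$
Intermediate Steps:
$M{\left(N \right)} = 4 N^{2}$ ($M{\left(N \right)} = 2 N 2 N = 4 N^{2}$)
$U{\left(X \right)} = - \frac{X}{2}$ ($U{\left(X \right)} = X \left(- \frac{1}{2}\right) = - \frac{X}{2}$)
$\left(-45 + \left(-8 + 25\right) \left(M{\left(6 \right)} + U{\left(2 \right)}\right)\right)^{2} = \left(-45 + \left(-8 + 25\right) \left(4 \cdot 6^{2} - 1\right)\right)^{2} = \left(-45 + 17 \left(4 \cdot 36 - 1\right)\right)^{2} = \left(-45 + 17 \left(144 - 1\right)\right)^{2} = \left(-45 + 17 \cdot 143\right)^{2} = \left(-45 + 2431\right)^{2} = 2386^{2} = 5692996$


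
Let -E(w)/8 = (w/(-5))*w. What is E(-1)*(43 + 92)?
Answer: 216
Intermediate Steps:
E(w) = 8*w²/5 (E(w) = -8*w/(-5)*w = -8*w*(-⅕)*w = -8*(-w/5)*w = -(-8)*w²/5 = 8*w²/5)
E(-1)*(43 + 92) = ((8/5)*(-1)²)*(43 + 92) = ((8/5)*1)*135 = (8/5)*135 = 216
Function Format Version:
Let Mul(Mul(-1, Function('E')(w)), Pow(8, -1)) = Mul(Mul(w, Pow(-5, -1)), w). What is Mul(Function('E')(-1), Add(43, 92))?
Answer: 216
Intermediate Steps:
Function('E')(w) = Mul(Rational(8, 5), Pow(w, 2)) (Function('E')(w) = Mul(-8, Mul(Mul(w, Pow(-5, -1)), w)) = Mul(-8, Mul(Mul(w, Rational(-1, 5)), w)) = Mul(-8, Mul(Mul(Rational(-1, 5), w), w)) = Mul(-8, Mul(Rational(-1, 5), Pow(w, 2))) = Mul(Rational(8, 5), Pow(w, 2)))
Mul(Function('E')(-1), Add(43, 92)) = Mul(Mul(Rational(8, 5), Pow(-1, 2)), Add(43, 92)) = Mul(Mul(Rational(8, 5), 1), 135) = Mul(Rational(8, 5), 135) = 216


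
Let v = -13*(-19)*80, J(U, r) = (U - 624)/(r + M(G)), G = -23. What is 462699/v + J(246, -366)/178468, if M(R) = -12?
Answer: 20644246223/881631920 ≈ 23.416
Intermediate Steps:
J(U, r) = (-624 + U)/(-12 + r) (J(U, r) = (U - 624)/(r - 12) = (-624 + U)/(-12 + r))
v = 19760 (v = 247*80 = 19760)
462699/v + J(246, -366)/178468 = 462699/19760 + ((-624 + 246)/(-12 - 366))/178468 = 462699*(1/19760) + (-378/(-378))*(1/178468) = 462699/19760 - 1/378*(-378)*(1/178468) = 462699/19760 + 1*(1/178468) = 462699/19760 + 1/178468 = 20644246223/881631920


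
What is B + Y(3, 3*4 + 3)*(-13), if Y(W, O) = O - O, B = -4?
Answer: -4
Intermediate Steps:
Y(W, O) = 0
B + Y(3, 3*4 + 3)*(-13) = -4 + 0*(-13) = -4 + 0 = -4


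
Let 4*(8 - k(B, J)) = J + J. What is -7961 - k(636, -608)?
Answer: -8273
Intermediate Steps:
k(B, J) = 8 - J/2 (k(B, J) = 8 - (J + J)/4 = 8 - J/2)
-7961 - k(636, -608) = -7961 - (8 - 1/2*(-608)) = -7961 - (8 + 304) = -7961 - 1*312 = -7961 - 312 = -8273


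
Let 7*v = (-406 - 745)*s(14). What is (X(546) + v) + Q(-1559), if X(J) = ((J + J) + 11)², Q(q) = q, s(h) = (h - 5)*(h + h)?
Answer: 1173614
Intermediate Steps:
s(h) = 2*h*(-5 + h) (s(h) = (-5 + h)*(2*h) = 2*h*(-5 + h))
X(J) = (11 + 2*J)² (X(J) = (2*J + 11)² = (11 + 2*J)²)
v = -41436 (v = ((-406 - 745)*(2*14*(-5 + 14)))/7 = (-2302*14*9)/7 = (-1151*252)/7 = (⅐)*(-290052) = -41436)
(X(546) + v) + Q(-1559) = ((11 + 2*546)² - 41436) - 1559 = ((11 + 1092)² - 41436) - 1559 = (1103² - 41436) - 1559 = (1216609 - 41436) - 1559 = 1175173 - 1559 = 1173614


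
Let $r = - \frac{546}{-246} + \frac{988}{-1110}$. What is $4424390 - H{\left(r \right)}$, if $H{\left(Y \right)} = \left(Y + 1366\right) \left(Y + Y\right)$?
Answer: $\frac{2289022574832088}{517790025} \approx 4.4208 \cdot 10^{6}$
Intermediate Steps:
$r = \frac{30251}{22755}$ ($r = \left(-546\right) \left(- \frac{1}{246}\right) + 988 \left(- \frac{1}{1110}\right) = \frac{91}{41} - \frac{494}{555} = \frac{30251}{22755} \approx 1.3294$)
$H{\left(Y \right)} = 2 Y \left(1366 + Y\right)$ ($H{\left(Y \right)} = \left(1366 + Y\right) 2 Y = 2 Y \left(1366 + Y\right)$)
$4424390 - H{\left(r \right)} = 4424390 - 2 \cdot \frac{30251}{22755} \left(1366 + \frac{30251}{22755}\right) = 4424390 - 2 \cdot \frac{30251}{22755} \cdot \frac{31113581}{22755} = 4424390 - \frac{1882433877662}{517790025} = \frac{2289022574832088}{517790025}$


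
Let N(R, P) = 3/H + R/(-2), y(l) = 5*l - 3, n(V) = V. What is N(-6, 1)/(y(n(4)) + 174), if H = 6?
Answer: 7/382 ≈ 0.018325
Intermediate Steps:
y(l) = -3 + 5*l
N(R, P) = ½ - R/2 (N(R, P) = 3/6 + R/(-2) = 3*(⅙) + R*(-½) = ½ - R/2)
N(-6, 1)/(y(n(4)) + 174) = (½ - ½*(-6))/((-3 + 5*4) + 174) = (½ + 3)/((-3 + 20) + 174) = (7/2)/(17 + 174) = (7/2)/191 = (1/191)*(7/2) = 7/382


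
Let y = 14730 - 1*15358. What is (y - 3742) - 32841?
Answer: -37211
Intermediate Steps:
y = -628 (y = 14730 - 15358 = -628)
(y - 3742) - 32841 = (-628 - 3742) - 32841 = -4370 - 32841 = -37211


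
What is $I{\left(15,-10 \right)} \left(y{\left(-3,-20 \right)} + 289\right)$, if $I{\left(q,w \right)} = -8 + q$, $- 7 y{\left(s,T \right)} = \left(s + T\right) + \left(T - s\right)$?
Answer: $2063$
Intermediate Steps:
$y{\left(s,T \right)} = - \frac{2 T}{7}$ ($y{\left(s,T \right)} = - \frac{\left(s + T\right) + \left(T - s\right)}{7} = - \frac{\left(T + s\right) + \left(T - s\right)}{7} = - \frac{2 T}{7}$)
$I{\left(15,-10 \right)} \left(y{\left(-3,-20 \right)} + 289\right) = \left(-8 + 15\right) \left(\left(- \frac{2}{7}\right) \left(-20\right) + 289\right) = 7 \left(\frac{40}{7} + 289\right) = 7 \cdot \frac{2063}{7} = 2063$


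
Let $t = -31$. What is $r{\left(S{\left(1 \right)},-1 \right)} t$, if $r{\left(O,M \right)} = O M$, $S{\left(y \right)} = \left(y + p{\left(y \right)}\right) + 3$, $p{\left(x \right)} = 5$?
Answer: $279$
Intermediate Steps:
$S{\left(y \right)} = 8 + y$ ($S{\left(y \right)} = \left(y + 5\right) + 3 = \left(5 + y\right) + 3 = 8 + y$)
$r{\left(O,M \right)} = M O$
$r{\left(S{\left(1 \right)},-1 \right)} t = - (8 + 1) \left(-31\right) = \left(-1\right) 9 \left(-31\right) = \left(-9\right) \left(-31\right) = 279$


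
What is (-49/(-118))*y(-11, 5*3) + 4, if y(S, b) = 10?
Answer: 481/59 ≈ 8.1525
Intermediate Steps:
(-49/(-118))*y(-11, 5*3) + 4 = -49/(-118)*10 + 4 = -49*(-1/118)*10 + 4 = (49/118)*10 + 4 = 245/59 + 4 = 481/59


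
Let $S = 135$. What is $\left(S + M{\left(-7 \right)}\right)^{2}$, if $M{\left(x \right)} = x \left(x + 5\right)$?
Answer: $22201$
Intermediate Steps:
$M{\left(x \right)} = x \left(5 + x\right)$
$\left(S + M{\left(-7 \right)}\right)^{2} = \left(135 - 7 \left(5 - 7\right)\right)^{2} = \left(135 - -14\right)^{2} = \left(135 + 14\right)^{2} = 149^{2} = 22201$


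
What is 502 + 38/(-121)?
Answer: 60704/121 ≈ 501.69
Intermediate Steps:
502 + 38/(-121) = 502 - 1/121*38 = 502 - 38/121 = 60704/121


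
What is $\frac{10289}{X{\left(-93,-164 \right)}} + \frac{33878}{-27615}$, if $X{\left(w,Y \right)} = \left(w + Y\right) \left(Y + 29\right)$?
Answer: $- \frac{11883553}{12774699} \approx -0.93024$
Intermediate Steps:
$X{\left(w,Y \right)} = \left(29 + Y\right) \left(Y + w\right)$ ($X{\left(w,Y \right)} = \left(Y + w\right) \left(29 + Y\right) = \left(29 + Y\right) \left(Y + w\right)$)
$\frac{10289}{X{\left(-93,-164 \right)}} + \frac{33878}{-27615} = \frac{10289}{\left(-164\right)^{2} + 29 \left(-164\right) + 29 \left(-93\right) - -15252} + \frac{33878}{-27615} = \frac{10289}{26896 - 4756 - 2697 + 15252} + 33878 \left(- \frac{1}{27615}\right) = \frac{10289}{34695} - \frac{33878}{27615} = - \frac{11883553}{12774699}$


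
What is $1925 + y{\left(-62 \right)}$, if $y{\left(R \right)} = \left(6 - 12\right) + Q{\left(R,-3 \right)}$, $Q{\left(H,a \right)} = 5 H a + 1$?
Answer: $2850$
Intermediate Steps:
$Q{\left(H,a \right)} = 1 + 5 H a$ ($Q{\left(H,a \right)} = 5 H a + 1 = 1 + 5 H a$)
$y{\left(R \right)} = -5 - 15 R$ ($y{\left(R \right)} = \left(6 - 12\right) + \left(1 + 5 R \left(-3\right)\right) = -6 - \left(-1 + 15 R\right) = -5 - 15 R$)
$1925 + y{\left(-62 \right)} = 1925 - -925 = 1925 + \left(-5 + 930\right) = 1925 + 925 = 2850$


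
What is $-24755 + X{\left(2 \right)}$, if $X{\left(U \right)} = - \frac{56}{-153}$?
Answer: $- \frac{3787459}{153} \approx -24755.0$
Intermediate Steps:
$X{\left(U \right)} = \frac{56}{153}$ ($X{\left(U \right)} = \left(-56\right) \left(- \frac{1}{153}\right) = \frac{56}{153}$)
$-24755 + X{\left(2 \right)} = -24755 + \frac{56}{153} = - \frac{3787459}{153}$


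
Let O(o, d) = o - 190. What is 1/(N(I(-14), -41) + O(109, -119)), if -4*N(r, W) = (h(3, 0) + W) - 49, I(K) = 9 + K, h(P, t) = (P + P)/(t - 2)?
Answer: -4/231 ≈ -0.017316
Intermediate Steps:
h(P, t) = 2*P/(-2 + t) (h(P, t) = (2*P)/(-2 + t) = 2*P/(-2 + t))
O(o, d) = -190 + o
N(r, W) = 13 - W/4 (N(r, W) = -((2*3/(-2 + 0) + W) - 49)/4 = -((2*3/(-2) + W) - 49)/4 = -((2*3*(-½) + W) - 49)/4 = -((-3 + W) - 49)/4 = -(-52 + W)/4 = 13 - W/4)
1/(N(I(-14), -41) + O(109, -119)) = 1/((13 - ¼*(-41)) + (-190 + 109)) = 1/((13 + 41/4) - 81) = 1/(93/4 - 81) = 1/(-231/4) = -4/231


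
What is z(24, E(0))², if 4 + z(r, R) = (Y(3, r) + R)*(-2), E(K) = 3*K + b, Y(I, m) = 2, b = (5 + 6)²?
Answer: 62500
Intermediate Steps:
b = 121 (b = 11² = 121)
E(K) = 121 + 3*K (E(K) = 3*K + 121 = 121 + 3*K)
z(r, R) = -8 - 2*R (z(r, R) = -4 + (2 + R)*(-2) = -4 + (-4 - 2*R) = -8 - 2*R)
z(24, E(0))² = (-8 - 2*(121 + 3*0))² = (-8 - 2*(121 + 0))² = (-8 - 2*121)² = (-8 - 242)² = (-250)² = 62500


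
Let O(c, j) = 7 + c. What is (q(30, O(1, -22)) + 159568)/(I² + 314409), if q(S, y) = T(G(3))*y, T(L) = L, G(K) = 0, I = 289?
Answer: 79784/198965 ≈ 0.40100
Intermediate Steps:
q(S, y) = 0 (q(S, y) = 0*y = 0)
(q(30, O(1, -22)) + 159568)/(I² + 314409) = (0 + 159568)/(289² + 314409) = 159568/(83521 + 314409) = 159568/397930 = 159568*(1/397930) = 79784/198965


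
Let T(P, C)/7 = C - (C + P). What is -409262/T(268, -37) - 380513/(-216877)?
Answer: 6390954083/29061518 ≈ 219.91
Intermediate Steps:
T(P, C) = -7*P (T(P, C) = 7*(C - (C + P)) = 7*(C + (-C - P)) = 7*(-P) = -7*P)
-409262/T(268, -37) - 380513/(-216877) = -409262/((-7*268)) - 380513/(-216877) = -409262/(-1876) - 380513*(-1/216877) = -409262*(-1/1876) + 380513/216877 = 29233/134 + 380513/216877 = 6390954083/29061518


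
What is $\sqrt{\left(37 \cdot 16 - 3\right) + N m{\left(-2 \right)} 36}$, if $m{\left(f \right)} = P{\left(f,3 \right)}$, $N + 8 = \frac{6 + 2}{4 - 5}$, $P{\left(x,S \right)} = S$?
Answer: $i \sqrt{1139} \approx 33.749 i$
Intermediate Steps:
$N = -16$ ($N = -8 + \frac{6 + 2}{4 - 5} = -8 + \frac{1}{-1} \cdot 8 = -8 - 8 = -16$)
$m{\left(f \right)} = 3$
$\sqrt{\left(37 \cdot 16 - 3\right) + N m{\left(-2 \right)} 36} = \sqrt{\left(37 \cdot 16 - 3\right) + \left(-16\right) 3 \cdot 36} = \sqrt{\left(592 - 3\right) - 1728} = \sqrt{589 - 1728} = \sqrt{-1139} = i \sqrt{1139}$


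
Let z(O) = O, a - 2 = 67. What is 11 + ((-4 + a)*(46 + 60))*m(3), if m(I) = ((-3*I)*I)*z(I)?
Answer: -558079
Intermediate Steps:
a = 69 (a = 2 + 67 = 69)
m(I) = -3*I**3 (m(I) = ((-3*I)*I)*I = (-3*I**2)*I = -3*I**3)
11 + ((-4 + a)*(46 + 60))*m(3) = 11 + ((-4 + 69)*(46 + 60))*(-3*3**3) = 11 + (65*106)*(-3*27) = 11 + 6890*(-81) = 11 - 558090 = -558079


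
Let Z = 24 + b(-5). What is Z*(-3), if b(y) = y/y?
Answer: -75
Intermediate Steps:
b(y) = 1
Z = 25 (Z = 24 + 1 = 25)
Z*(-3) = 25*(-3) = -75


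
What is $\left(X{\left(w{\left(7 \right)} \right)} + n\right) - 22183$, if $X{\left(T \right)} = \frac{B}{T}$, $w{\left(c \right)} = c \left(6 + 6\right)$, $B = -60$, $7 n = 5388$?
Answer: $-21414$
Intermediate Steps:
$n = \frac{5388}{7}$ ($n = \frac{1}{7} \cdot 5388 = \frac{5388}{7} \approx 769.71$)
$w{\left(c \right)} = 12 c$ ($w{\left(c \right)} = c 12 = 12 c$)
$X{\left(T \right)} = - \frac{60}{T}$
$\left(X{\left(w{\left(7 \right)} \right)} + n\right) - 22183 = \left(- \frac{60}{12 \cdot 7} + \frac{5388}{7}\right) - 22183 = \left(- \frac{60}{84} + \frac{5388}{7}\right) - 22183 = \left(\left(-60\right) \frac{1}{84} + \frac{5388}{7}\right) - 22183 = \left(- \frac{5}{7} + \frac{5388}{7}\right) - 22183 = 769 - 22183 = -21414$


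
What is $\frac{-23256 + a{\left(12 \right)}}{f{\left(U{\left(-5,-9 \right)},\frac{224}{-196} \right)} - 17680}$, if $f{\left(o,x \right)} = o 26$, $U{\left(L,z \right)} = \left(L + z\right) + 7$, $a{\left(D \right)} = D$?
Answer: $\frac{298}{229} \approx 1.3013$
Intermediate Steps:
$U{\left(L,z \right)} = 7 + L + z$
$f{\left(o,x \right)} = 26 o$
$\frac{-23256 + a{\left(12 \right)}}{f{\left(U{\left(-5,-9 \right)},\frac{224}{-196} \right)} - 17680} = \frac{-23256 + 12}{26 \left(7 - 5 - 9\right) - 17680} = - \frac{23244}{26 \left(-7\right) - 17680} = - \frac{23244}{-182 - 17680} = - \frac{23244}{-17862} = \left(-23244\right) \left(- \frac{1}{17862}\right) = \frac{298}{229}$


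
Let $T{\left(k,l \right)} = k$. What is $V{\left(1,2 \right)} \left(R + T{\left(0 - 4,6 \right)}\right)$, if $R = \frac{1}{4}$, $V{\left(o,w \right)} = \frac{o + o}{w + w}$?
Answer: $- \frac{15}{8} \approx -1.875$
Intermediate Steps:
$V{\left(o,w \right)} = \frac{o}{w}$ ($V{\left(o,w \right)} = \frac{2 o}{2 w} = 2 o \frac{1}{2 w} = \frac{o}{w}$)
$R = \frac{1}{4} \approx 0.25$
$V{\left(1,2 \right)} \left(R + T{\left(0 - 4,6 \right)}\right) = 1 \cdot \frac{1}{2} \left(\frac{1}{4} + \left(0 - 4\right)\right) = \frac{\frac{1}{4} - 4}{2} = \frac{1}{2} \left(- \frac{15}{4}\right) = - \frac{15}{8}$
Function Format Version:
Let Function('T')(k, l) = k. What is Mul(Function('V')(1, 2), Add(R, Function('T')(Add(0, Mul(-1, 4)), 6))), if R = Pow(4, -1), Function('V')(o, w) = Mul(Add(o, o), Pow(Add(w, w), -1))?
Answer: Rational(-15, 8) ≈ -1.8750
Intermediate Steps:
Function('V')(o, w) = Mul(o, Pow(w, -1)) (Function('V')(o, w) = Mul(Mul(2, o), Pow(Mul(2, w), -1)) = Mul(Mul(2, o), Mul(Rational(1, 2), Pow(w, -1))) = Mul(o, Pow(w, -1)))
R = Rational(1, 4) ≈ 0.25000
Mul(Function('V')(1, 2), Add(R, Function('T')(Add(0, Mul(-1, 4)), 6))) = Mul(Mul(1, Pow(2, -1)), Add(Rational(1, 4), Add(0, Mul(-1, 4)))) = Mul(Mul(1, Rational(1, 2)), Add(Rational(1, 4), Add(0, -4))) = Mul(Rational(1, 2), Add(Rational(1, 4), -4)) = Mul(Rational(1, 2), Rational(-15, 4)) = Rational(-15, 8)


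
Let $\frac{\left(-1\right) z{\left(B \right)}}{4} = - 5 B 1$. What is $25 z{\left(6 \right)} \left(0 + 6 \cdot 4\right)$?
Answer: $72000$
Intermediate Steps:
$z{\left(B \right)} = 20 B$ ($z{\left(B \right)} = - 4 - 5 B 1 = - 4 \left(- 5 B\right) = 20 B$)
$25 z{\left(6 \right)} \left(0 + 6 \cdot 4\right) = 25 \cdot 20 \cdot 6 \left(0 + 6 \cdot 4\right) = 25 \cdot 120 \left(0 + 24\right) = 3000 \cdot 24 = 72000$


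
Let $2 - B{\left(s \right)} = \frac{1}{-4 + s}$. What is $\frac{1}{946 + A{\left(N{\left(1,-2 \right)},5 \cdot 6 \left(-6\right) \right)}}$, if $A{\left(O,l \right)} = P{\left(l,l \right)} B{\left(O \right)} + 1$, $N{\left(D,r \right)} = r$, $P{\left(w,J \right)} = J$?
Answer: $\frac{1}{557} \approx 0.0017953$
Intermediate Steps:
$B{\left(s \right)} = 2 - \frac{1}{-4 + s}$
$A{\left(O,l \right)} = 1 + \frac{l \left(-9 + 2 O\right)}{-4 + O}$ ($A{\left(O,l \right)} = l \frac{-9 + 2 O}{-4 + O} + 1 = \frac{l \left(-9 + 2 O\right)}{-4 + O} + 1 = 1 + \frac{l \left(-9 + 2 O\right)}{-4 + O}$)
$\frac{1}{946 + A{\left(N{\left(1,-2 \right)},5 \cdot 6 \left(-6\right) \right)}} = \frac{1}{946 + \frac{-4 - 2 + 5 \cdot 6 \left(-6\right) \left(-9 + 2 \left(-2\right)\right)}{-4 - 2}} = \frac{1}{946 + \frac{-4 - 2 + 30 \left(-6\right) \left(-9 - 4\right)}{-6}} = \frac{1}{946 - \frac{-4 - 2 - -2340}{6}} = \frac{1}{946 - \frac{-4 - 2 + 2340}{6}} = \frac{1}{946 - 389} = \frac{1}{557}$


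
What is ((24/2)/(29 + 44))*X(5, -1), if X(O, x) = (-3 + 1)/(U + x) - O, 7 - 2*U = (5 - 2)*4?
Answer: -372/511 ≈ -0.72798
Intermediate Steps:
U = -5/2 (U = 7/2 - (5 - 2)*4/2 = 7/2 - 3*4/2 = 7/2 - ½*12 = 7/2 - 6 = -5/2 ≈ -2.5000)
X(O, x) = -O - 2/(-5/2 + x) (X(O, x) = (-3 + 1)/(-5/2 + x) - O = -2/(-5/2 + x) - O = -O - 2/(-5/2 + x))
((24/2)/(29 + 44))*X(5, -1) = ((24/2)/(29 + 44))*((-4 + 5*5 - 2*5*(-1))/(-5 + 2*(-1))) = ((24*(½))/73)*((-4 + 25 + 10)/(-5 - 2)) = ((1/73)*12)*(31/(-7)) = 12*(-⅐*31)/73 = (12/73)*(-31/7) = -372/511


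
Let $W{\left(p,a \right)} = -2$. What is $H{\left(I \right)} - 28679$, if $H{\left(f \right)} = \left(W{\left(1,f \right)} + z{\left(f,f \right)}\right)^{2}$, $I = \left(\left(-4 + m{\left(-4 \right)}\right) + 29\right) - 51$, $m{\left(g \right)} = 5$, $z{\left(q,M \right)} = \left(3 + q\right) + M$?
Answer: $-26998$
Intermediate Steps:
$z{\left(q,M \right)} = 3 + M + q$
$I = -21$ ($I = \left(\left(-4 + 5\right) + 29\right) - 51 = \left(1 + 29\right) - 51 = 30 - 51 = -21$)
$H{\left(f \right)} = \left(1 + 2 f\right)^{2}$ ($H{\left(f \right)} = \left(-2 + \left(3 + f + f\right)\right)^{2} = \left(-2 + \left(3 + 2 f\right)\right)^{2} = \left(1 + 2 f\right)^{2}$)
$H{\left(I \right)} - 28679 = \left(1 + 2 \left(-21\right)\right)^{2} - 28679 = \left(1 - 42\right)^{2} - 28679 = \left(-41\right)^{2} - 28679 = 1681 - 28679 = -26998$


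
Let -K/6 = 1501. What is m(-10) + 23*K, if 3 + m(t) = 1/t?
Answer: -2071411/10 ≈ -2.0714e+5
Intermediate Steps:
m(t) = -3 + 1/t
K = -9006 (K = -6*1501 = -9006)
m(-10) + 23*K = (-3 + 1/(-10)) + 23*(-9006) = (-3 - ⅒) - 207138 = -31/10 - 207138 = -2071411/10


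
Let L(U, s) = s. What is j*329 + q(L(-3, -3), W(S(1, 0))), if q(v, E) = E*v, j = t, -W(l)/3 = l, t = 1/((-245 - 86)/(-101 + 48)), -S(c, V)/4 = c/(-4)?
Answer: 20416/331 ≈ 61.680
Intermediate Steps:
S(c, V) = c (S(c, V) = -4*c/(-4) = -4*c*(-1)/4 = -(-1)*c = c)
t = 53/331 (t = 1/(-331/(-53)) = 1/(-331*(-1/53)) = 1/(331/53) = 53/331 ≈ 0.16012)
W(l) = -3*l
j = 53/331 ≈ 0.16012
j*329 + q(L(-3, -3), W(S(1, 0))) = (53/331)*329 - 3*1*(-3) = 17437/331 - 3*(-3) = 17437/331 + 9 = 20416/331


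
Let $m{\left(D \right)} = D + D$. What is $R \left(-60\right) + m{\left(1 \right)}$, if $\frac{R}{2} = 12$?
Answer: $-1438$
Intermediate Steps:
$m{\left(D \right)} = 2 D$
$R = 24$ ($R = 2 \cdot 12 = 24$)
$R \left(-60\right) + m{\left(1 \right)} = 24 \left(-60\right) + 2 \cdot 1 = -1440 + 2 = -1438$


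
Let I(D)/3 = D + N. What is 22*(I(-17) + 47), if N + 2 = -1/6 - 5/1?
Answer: -561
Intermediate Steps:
N = -43/6 (N = -2 + (-1/6 - 5/1) = -2 + (-1*1/6 - 5*1) = -2 + (-1/6 - 5) = -2 - 31/6 = -43/6 ≈ -7.1667)
I(D) = -43/2 + 3*D (I(D) = 3*(D - 43/6) = 3*(-43/6 + D) = -43/2 + 3*D)
22*(I(-17) + 47) = 22*((-43/2 + 3*(-17)) + 47) = 22*((-43/2 - 51) + 47) = 22*(-145/2 + 47) = 22*(-51/2) = -561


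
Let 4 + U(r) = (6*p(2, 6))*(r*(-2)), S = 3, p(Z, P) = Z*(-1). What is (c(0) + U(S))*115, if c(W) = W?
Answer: 7820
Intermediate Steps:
p(Z, P) = -Z
U(r) = -4 + 24*r (U(r) = -4 + (6*(-1*2))*(r*(-2)) = -4 + (6*(-2))*(-2*r) = -4 - (-24)*r = -4 + 24*r)
(c(0) + U(S))*115 = (0 + (-4 + 24*3))*115 = (0 + (-4 + 72))*115 = (0 + 68)*115 = 68*115 = 7820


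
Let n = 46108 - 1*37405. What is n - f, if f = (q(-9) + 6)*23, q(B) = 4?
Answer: 8473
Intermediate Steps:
f = 230 (f = (4 + 6)*23 = 10*23 = 230)
n = 8703 (n = 46108 - 37405 = 8703)
n - f = 8703 - 1*230 = 8703 - 230 = 8473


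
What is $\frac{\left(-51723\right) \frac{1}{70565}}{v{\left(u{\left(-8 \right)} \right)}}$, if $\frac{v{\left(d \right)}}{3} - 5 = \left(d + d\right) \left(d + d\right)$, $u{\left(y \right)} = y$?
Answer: $- \frac{5747}{6139155} \approx -0.00093612$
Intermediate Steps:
$v{\left(d \right)} = 15 + 12 d^{2}$ ($v{\left(d \right)} = 15 + 3 \left(d + d\right) \left(d + d\right) = 15 + 3 \cdot 2 d 2 d = 15 + 3 \cdot 4 d^{2} = 15 + 12 d^{2}$)
$\frac{\left(-51723\right) \frac{1}{70565}}{v{\left(u{\left(-8 \right)} \right)}} = \frac{\left(-51723\right) \frac{1}{70565}}{15 + 12 \left(-8\right)^{2}} = \frac{\left(-51723\right) \frac{1}{70565}}{15 + 12 \cdot 64} = - \frac{51723}{70565 \left(15 + 768\right)} = - \frac{51723}{70565 \cdot 783} = \left(- \frac{51723}{70565}\right) \frac{1}{783} = - \frac{5747}{6139155}$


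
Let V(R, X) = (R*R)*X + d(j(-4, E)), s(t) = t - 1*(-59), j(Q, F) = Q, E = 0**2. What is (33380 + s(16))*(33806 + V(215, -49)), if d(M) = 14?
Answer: -74644963275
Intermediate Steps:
E = 0
s(t) = 59 + t (s(t) = t + 59 = 59 + t)
V(R, X) = 14 + X*R**2 (V(R, X) = (R*R)*X + 14 = R**2*X + 14 = X*R**2 + 14 = 14 + X*R**2)
(33380 + s(16))*(33806 + V(215, -49)) = (33380 + (59 + 16))*(33806 + (14 - 49*215**2)) = (33380 + 75)*(33806 + (14 - 49*46225)) = 33455*(33806 + (14 - 2265025)) = 33455*(33806 - 2265011) = 33455*(-2231205) = -74644963275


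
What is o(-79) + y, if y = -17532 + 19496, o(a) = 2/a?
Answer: 155154/79 ≈ 1964.0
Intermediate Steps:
y = 1964
o(-79) + y = 2/(-79) + 1964 = 2*(-1/79) + 1964 = -2/79 + 1964 = 155154/79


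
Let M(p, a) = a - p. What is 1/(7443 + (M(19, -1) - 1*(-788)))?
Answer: 1/8211 ≈ 0.00012179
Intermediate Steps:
1/(7443 + (M(19, -1) - 1*(-788))) = 1/(7443 + ((-1 - 1*19) - 1*(-788))) = 1/(7443 + ((-1 - 19) + 788)) = 1/(7443 + (-20 + 788)) = 1/(7443 + 768) = 1/8211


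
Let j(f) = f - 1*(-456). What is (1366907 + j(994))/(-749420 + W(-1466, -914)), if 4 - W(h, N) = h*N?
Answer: -1368357/2089340 ≈ -0.65492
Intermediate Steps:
j(f) = 456 + f (j(f) = f + 456 = 456 + f)
W(h, N) = 4 - N*h (W(h, N) = 4 - h*N = 4 - N*h)
(1366907 + j(994))/(-749420 + W(-1466, -914)) = (1366907 + (456 + 994))/(-749420 + (4 - 1*(-914)*(-1466))) = (1366907 + 1450)/(-749420 + (4 - 1339924)) = 1368357/(-749420 - 1339920) = 1368357/(-2089340) = 1368357*(-1/2089340) = -1368357/2089340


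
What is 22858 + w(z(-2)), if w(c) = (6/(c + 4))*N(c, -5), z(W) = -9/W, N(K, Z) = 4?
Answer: 388634/17 ≈ 22861.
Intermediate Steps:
w(c) = 24/(4 + c) (w(c) = (6/(c + 4))*4 = (6/(4 + c))*4 = 24/(4 + c))
22858 + w(z(-2)) = 22858 + 24/(4 - 9/(-2)) = 22858 + 24/(4 - 9*(-1/2)) = 22858 + 24/(4 + 9/2) = 22858 + 24/(17/2) = 22858 + 24*(2/17) = 22858 + 48/17 = 388634/17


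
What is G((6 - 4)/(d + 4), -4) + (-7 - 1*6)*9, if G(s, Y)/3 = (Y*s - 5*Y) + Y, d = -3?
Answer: -93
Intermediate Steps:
G(s, Y) = -12*Y + 3*Y*s (G(s, Y) = 3*((Y*s - 5*Y) + Y) = 3*((-5*Y + Y*s) + Y) = 3*(-4*Y + Y*s) = -12*Y + 3*Y*s)
G((6 - 4)/(d + 4), -4) + (-7 - 1*6)*9 = 3*(-4)*(-4 + (6 - 4)/(-3 + 4)) + (-7 - 1*6)*9 = 3*(-4)*(-4 + 2/1) + (-7 - 6)*9 = 3*(-4)*(-4 + 2*1) - 13*9 = 3*(-4)*(-4 + 2) - 117 = 3*(-4)*(-2) - 117 = 24 - 117 = -93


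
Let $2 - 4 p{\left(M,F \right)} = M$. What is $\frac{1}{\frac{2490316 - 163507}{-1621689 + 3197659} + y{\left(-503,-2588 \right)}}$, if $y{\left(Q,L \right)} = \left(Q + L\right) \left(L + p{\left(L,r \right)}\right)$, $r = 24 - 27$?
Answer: $\frac{787985}{4726402566122} \approx 1.6672 \cdot 10^{-7}$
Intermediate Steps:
$r = -3$
$p{\left(M,F \right)} = \frac{1}{2} - \frac{M}{4}$
$y{\left(Q,L \right)} = \left(\frac{1}{2} + \frac{3 L}{4}\right) \left(L + Q\right)$ ($y{\left(Q,L \right)} = \left(Q + L\right) \left(L - \left(- \frac{1}{2} + \frac{L}{4}\right)\right) = \left(L + Q\right) \left(\frac{1}{2} + \frac{3 L}{4}\right) = \left(\frac{1}{2} + \frac{3 L}{4}\right) \left(L + Q\right)$)
$\frac{1}{\frac{2490316 - 163507}{-1621689 + 3197659} + y{\left(-503,-2588 \right)}} = \frac{1}{\frac{2490316 - 163507}{-1621689 + 3197659} + \left(\frac{1}{2} \left(-2588\right) + \frac{1}{2} \left(-503\right) + \frac{3 \left(-2588\right)^{2}}{4} + \frac{3}{4} \left(-2588\right) \left(-503\right)\right)} = \frac{1}{\frac{2326809}{1575970} + \left(-1294 - \frac{503}{2} + \frac{3}{4} \cdot 6697744 + 976323\right)} = \frac{1}{2326809 \cdot \frac{1}{1575970} + \left(-1294 - \frac{503}{2} + 5023308 + 976323\right)} = \frac{1}{\frac{2326809}{1575970} + \frac{11996171}{2}} = \frac{1}{\frac{4726402566122}{787985}} = \frac{787985}{4726402566122}$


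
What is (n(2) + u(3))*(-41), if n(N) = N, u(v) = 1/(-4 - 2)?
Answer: -451/6 ≈ -75.167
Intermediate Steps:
u(v) = -1/6 (u(v) = 1/(-6) = -1/6)
(n(2) + u(3))*(-41) = (2 - 1/6)*(-41) = (11/6)*(-41) = -451/6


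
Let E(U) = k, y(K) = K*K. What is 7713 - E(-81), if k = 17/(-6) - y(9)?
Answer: 46781/6 ≈ 7796.8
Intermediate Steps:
y(K) = K²
k = -503/6 (k = 17/(-6) - 1*9² = 17*(-⅙) - 1*81 = -17/6 - 81 = -503/6 ≈ -83.833)
E(U) = -503/6
7713 - E(-81) = 7713 - 1*(-503/6) = 7713 + 503/6 = 46781/6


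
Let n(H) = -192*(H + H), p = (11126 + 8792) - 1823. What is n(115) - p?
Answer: -62255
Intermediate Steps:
p = 18095 (p = 19918 - 1823 = 18095)
n(H) = -384*H
n(115) - p = -384*115 - 1*18095 = -44160 - 18095 = -62255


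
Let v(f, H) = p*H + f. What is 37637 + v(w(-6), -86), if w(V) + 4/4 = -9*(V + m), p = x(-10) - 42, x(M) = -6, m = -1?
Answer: 41827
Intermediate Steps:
p = -48 (p = -6 - 42 = -48)
w(V) = 8 - 9*V (w(V) = -1 - 9*(V - 1) = -1 - 9*(-1 + V) = -1 + (9 - 9*V) = 8 - 9*V)
v(f, H) = f - 48*H (v(f, H) = -48*H + f = f - 48*H)
37637 + v(w(-6), -86) = 37637 + ((8 - 9*(-6)) - 48*(-86)) = 37637 + ((8 + 54) + 4128) = 37637 + (62 + 4128) = 37637 + 4190 = 41827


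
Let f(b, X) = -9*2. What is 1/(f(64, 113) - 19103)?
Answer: -1/19121 ≈ -5.2299e-5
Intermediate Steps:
f(b, X) = -18
1/(f(64, 113) - 19103) = 1/(-18 - 19103) = 1/(-19121) = -1/19121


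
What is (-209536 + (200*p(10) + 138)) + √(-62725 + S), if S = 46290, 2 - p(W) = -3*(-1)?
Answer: -209598 + I*√16435 ≈ -2.096e+5 + 128.2*I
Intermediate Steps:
p(W) = -1 (p(W) = 2 - (-3)*(-1) = 2 - 1*3 = 2 - 3 = -1)
(-209536 + (200*p(10) + 138)) + √(-62725 + S) = (-209536 + (200*(-1) + 138)) + √(-62725 + 46290) = (-209536 + (-200 + 138)) + √(-16435) = (-209536 - 62) + I*√16435 = -209598 + I*√16435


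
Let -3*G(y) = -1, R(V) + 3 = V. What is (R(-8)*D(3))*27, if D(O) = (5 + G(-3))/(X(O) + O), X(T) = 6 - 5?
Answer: -396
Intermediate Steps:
R(V) = -3 + V
X(T) = 1
G(y) = ⅓ (G(y) = -⅓*(-1) = ⅓)
D(O) = 16/(3*(1 + O)) (D(O) = (5 + ⅓)/(1 + O) = 16/(3*(1 + O)))
(R(-8)*D(3))*27 = ((-3 - 8)*(16/(3*(1 + 3))))*27 = -176/(3*4)*27 = -11*4/3*27 = -44/3*27 = -396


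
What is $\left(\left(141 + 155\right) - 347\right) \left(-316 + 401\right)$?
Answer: $-4335$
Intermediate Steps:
$\left(\left(141 + 155\right) - 347\right) \left(-316 + 401\right) = \left(296 - 347\right) 85 = \left(-51\right) 85 = -4335$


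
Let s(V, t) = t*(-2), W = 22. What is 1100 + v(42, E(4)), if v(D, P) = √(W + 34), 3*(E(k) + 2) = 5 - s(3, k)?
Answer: 1100 + 2*√14 ≈ 1107.5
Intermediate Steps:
s(V, t) = -2*t
E(k) = -⅓ + 2*k/3 (E(k) = -2 + (5 - (-2)*k)/3 = -2 + (5 + 2*k)/3 = -2 + (5/3 + 2*k/3) = -⅓ + 2*k/3)
v(D, P) = 2*√14 (v(D, P) = √(22 + 34) = √56 = 2*√14)
1100 + v(42, E(4)) = 1100 + 2*√14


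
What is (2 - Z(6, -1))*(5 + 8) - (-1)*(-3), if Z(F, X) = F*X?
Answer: 101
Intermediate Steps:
(2 - Z(6, -1))*(5 + 8) - (-1)*(-3) = (2 - 6*(-1))*(5 + 8) - (-1)*(-3) = (2 - 1*(-6))*13 - 1*3 = (2 + 6)*13 - 3 = 8*13 - 3 = 104 - 3 = 101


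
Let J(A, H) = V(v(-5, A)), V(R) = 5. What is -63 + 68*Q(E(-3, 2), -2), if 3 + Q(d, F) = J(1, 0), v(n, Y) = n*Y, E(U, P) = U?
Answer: 73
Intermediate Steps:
v(n, Y) = Y*n
J(A, H) = 5
Q(d, F) = 2 (Q(d, F) = -3 + 5 = 2)
-63 + 68*Q(E(-3, 2), -2) = -63 + 68*2 = -63 + 136 = 73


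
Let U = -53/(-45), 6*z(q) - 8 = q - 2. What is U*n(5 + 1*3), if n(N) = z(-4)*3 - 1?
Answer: 0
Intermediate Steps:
z(q) = 1 + q/6 (z(q) = 4/3 + (q - 2)/6 = 4/3 + (-2 + q)/6 = 4/3 + (-⅓ + q/6) = 1 + q/6)
U = 53/45 (U = -53*(-1/45) = 53/45 ≈ 1.1778)
n(N) = 0 (n(N) = (1 + (⅙)*(-4))*3 - 1 = (1 - ⅔)*3 - 1 = (⅓)*3 - 1 = 1 - 1 = 0)
U*n(5 + 1*3) = (53/45)*0 = 0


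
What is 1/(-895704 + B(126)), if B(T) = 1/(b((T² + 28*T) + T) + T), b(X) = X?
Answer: -19656/17605957823 ≈ -1.1164e-6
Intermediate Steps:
B(T) = 1/(T² + 30*T) (B(T) = 1/(((T² + 28*T) + T) + T) = 1/((T² + 29*T) + T) = 1/(T² + 30*T))
1/(-895704 + B(126)) = 1/(-895704 + 1/(126*(30 + 126))) = 1/(-895704 + (1/126)/156) = 1/(-895704 + (1/126)*(1/156)) = 1/(-895704 + 1/19656) = 1/(-17605957823/19656) = -19656/17605957823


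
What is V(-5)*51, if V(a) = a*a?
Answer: 1275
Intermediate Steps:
V(a) = a**2
V(-5)*51 = (-5)**2*51 = 25*51 = 1275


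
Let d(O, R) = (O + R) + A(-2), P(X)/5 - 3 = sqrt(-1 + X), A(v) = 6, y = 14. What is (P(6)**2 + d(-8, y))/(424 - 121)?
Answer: 362/303 + 50*sqrt(5)/101 ≈ 2.3017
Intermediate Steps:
P(X) = 15 + 5*sqrt(-1 + X)
d(O, R) = 6 + O + R (d(O, R) = (O + R) + 6 = 6 + O + R)
(P(6)**2 + d(-8, y))/(424 - 121) = ((15 + 5*sqrt(-1 + 6))**2 + (6 - 8 + 14))/(424 - 121) = ((15 + 5*sqrt(5))**2 + 12)/303 = (12 + (15 + 5*sqrt(5))**2)*(1/303) = 4/101 + (15 + 5*sqrt(5))**2/303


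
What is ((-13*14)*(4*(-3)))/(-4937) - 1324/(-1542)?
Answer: 1584430/3806427 ≈ 0.41625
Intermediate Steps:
((-13*14)*(4*(-3)))/(-4937) - 1324/(-1542) = -182*(-12)*(-1/4937) - 1324*(-1/1542) = 2184*(-1/4937) + 662/771 = -2184/4937 + 662/771 = 1584430/3806427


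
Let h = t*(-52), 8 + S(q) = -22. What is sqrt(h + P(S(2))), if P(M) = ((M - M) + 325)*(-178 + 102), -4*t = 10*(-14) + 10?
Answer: I*sqrt(26390) ≈ 162.45*I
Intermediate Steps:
t = 65/2 (t = -(10*(-14) + 10)/4 = -(-140 + 10)/4 = -1/4*(-130) = 65/2 ≈ 32.500)
S(q) = -30 (S(q) = -8 - 22 = -30)
h = -1690 (h = (65/2)*(-52) = -1690)
P(M) = -24700 (P(M) = (0 + 325)*(-76) = 325*(-76) = -24700)
sqrt(h + P(S(2))) = sqrt(-1690 - 24700) = sqrt(-26390) = I*sqrt(26390)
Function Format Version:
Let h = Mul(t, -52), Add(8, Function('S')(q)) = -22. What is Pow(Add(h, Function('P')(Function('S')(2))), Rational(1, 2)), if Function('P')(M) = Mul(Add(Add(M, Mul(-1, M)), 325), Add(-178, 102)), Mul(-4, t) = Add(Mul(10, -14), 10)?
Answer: Mul(I, Pow(26390, Rational(1, 2))) ≈ Mul(162.45, I)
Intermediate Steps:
t = Rational(65, 2) (t = Mul(Rational(-1, 4), Add(Mul(10, -14), 10)) = Mul(Rational(-1, 4), Add(-140, 10)) = Mul(Rational(-1, 4), -130) = Rational(65, 2) ≈ 32.500)
Function('S')(q) = -30 (Function('S')(q) = Add(-8, -22) = -30)
h = -1690 (h = Mul(Rational(65, 2), -52) = -1690)
Function('P')(M) = -24700 (Function('P')(M) = Mul(Add(0, 325), -76) = Mul(325, -76) = -24700)
Pow(Add(h, Function('P')(Function('S')(2))), Rational(1, 2)) = Pow(Add(-1690, -24700), Rational(1, 2)) = Pow(-26390, Rational(1, 2)) = Mul(I, Pow(26390, Rational(1, 2)))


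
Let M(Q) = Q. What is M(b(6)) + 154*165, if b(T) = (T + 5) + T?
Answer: 25427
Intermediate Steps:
b(T) = 5 + 2*T (b(T) = (5 + T) + T = 5 + 2*T)
M(b(6)) + 154*165 = (5 + 2*6) + 154*165 = (5 + 12) + 25410 = 17 + 25410 = 25427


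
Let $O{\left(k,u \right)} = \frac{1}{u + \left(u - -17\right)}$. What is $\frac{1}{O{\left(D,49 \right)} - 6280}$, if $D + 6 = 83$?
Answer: $- \frac{115}{722199} \approx -0.00015924$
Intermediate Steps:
$D = 77$ ($D = -6 + 83 = 77$)
$O{\left(k,u \right)} = \frac{1}{17 + 2 u}$ ($O{\left(k,u \right)} = \frac{1}{u + \left(u + 17\right)} = \frac{1}{u + \left(17 + u\right)} = \frac{1}{17 + 2 u}$)
$\frac{1}{O{\left(D,49 \right)} - 6280} = \frac{1}{\frac{1}{17 + 2 \cdot 49} - 6280} = \frac{1}{\frac{1}{17 + 98} - 6280} = \frac{1}{\frac{1}{115} - 6280} = \frac{1}{- \frac{722199}{115}} = - \frac{115}{722199}$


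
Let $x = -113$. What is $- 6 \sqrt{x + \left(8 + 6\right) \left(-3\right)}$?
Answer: $- 6 i \sqrt{155} \approx - 74.699 i$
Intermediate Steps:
$- 6 \sqrt{x + \left(8 + 6\right) \left(-3\right)} = - 6 \sqrt{-113 + \left(8 + 6\right) \left(-3\right)} = - 6 \sqrt{-113 + 14 \left(-3\right)} = - 6 \sqrt{-113 - 42} = - 6 \sqrt{-155} = - 6 i \sqrt{155}$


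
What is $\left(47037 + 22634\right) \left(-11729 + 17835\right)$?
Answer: $425411126$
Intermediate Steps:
$\left(47037 + 22634\right) \left(-11729 + 17835\right) = 69671 \cdot 6106 = 425411126$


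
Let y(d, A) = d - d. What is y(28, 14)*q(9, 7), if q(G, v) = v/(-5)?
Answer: 0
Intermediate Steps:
q(G, v) = -v/5 (q(G, v) = v*(-1/5) = -v/5)
y(d, A) = 0
y(28, 14)*q(9, 7) = 0*(-1/5*7) = 0*(-7/5) = 0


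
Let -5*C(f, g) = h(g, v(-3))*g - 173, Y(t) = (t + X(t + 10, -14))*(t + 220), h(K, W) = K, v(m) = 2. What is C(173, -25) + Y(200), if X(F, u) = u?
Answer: 390148/5 ≈ 78030.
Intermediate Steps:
Y(t) = (-14 + t)*(220 + t) (Y(t) = (t - 14)*(t + 220) = (-14 + t)*(220 + t))
C(f, g) = 173/5 - g²/5 (C(f, g) = -(g*g - 173)/5 = -(g² - 173)/5 = -(-173 + g²)/5 = 173/5 - g²/5)
C(173, -25) + Y(200) = (173/5 - ⅕*(-25)²) + (-3080 + 200² + 206*200) = (173/5 - ⅕*625) + (-3080 + 40000 + 41200) = (173/5 - 125) + 78120 = -452/5 + 78120 = 390148/5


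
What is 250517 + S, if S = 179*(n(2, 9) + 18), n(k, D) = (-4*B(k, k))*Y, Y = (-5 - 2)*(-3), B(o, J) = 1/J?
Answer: 246221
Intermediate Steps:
Y = 21 (Y = -7*(-3) = 21)
n(k, D) = -84/k (n(k, D) = -4/k*21 = -84/k)
S = -4296 (S = 179*(-84/2 + 18) = 179*(-84*½ + 18) = 179*(-42 + 18) = 179*(-24) = -4296)
250517 + S = 250517 - 4296 = 246221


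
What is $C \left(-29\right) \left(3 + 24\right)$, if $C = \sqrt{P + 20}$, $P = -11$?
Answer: $-2349$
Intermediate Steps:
$C = 3$ ($C = \sqrt{-11 + 20} = \sqrt{9} = 3$)
$C \left(-29\right) \left(3 + 24\right) = 3 \left(-29\right) \left(3 + 24\right) = \left(-87\right) 27 = -2349$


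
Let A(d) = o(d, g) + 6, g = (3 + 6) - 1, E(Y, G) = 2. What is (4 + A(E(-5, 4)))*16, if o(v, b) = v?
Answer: 192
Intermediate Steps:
g = 8 (g = 9 - 1 = 8)
A(d) = 6 + d (A(d) = d + 6 = 6 + d)
(4 + A(E(-5, 4)))*16 = (4 + (6 + 2))*16 = (4 + 8)*16 = 12*16 = 192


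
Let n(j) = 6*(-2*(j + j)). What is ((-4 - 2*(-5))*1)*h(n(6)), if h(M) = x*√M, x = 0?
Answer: 0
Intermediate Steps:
n(j) = -24*j (n(j) = 6*(-4*j) = -24*j)
h(M) = 0 (h(M) = 0*√M = 0)
((-4 - 2*(-5))*1)*h(n(6)) = ((-4 - 2*(-5))*1)*0 = ((-4 + 10)*1)*0 = (6*1)*0 = 6*0 = 0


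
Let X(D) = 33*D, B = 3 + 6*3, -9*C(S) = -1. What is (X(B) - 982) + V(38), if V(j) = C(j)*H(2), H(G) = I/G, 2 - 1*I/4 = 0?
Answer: -2597/9 ≈ -288.56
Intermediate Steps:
I = 8 (I = 8 - 4*0 = 8 + 0 = 8)
C(S) = ⅑ (C(S) = -⅑*(-1) = ⅑)
B = 21 (B = 3 + 18 = 21)
H(G) = 8/G
V(j) = 4/9 (V(j) = (8/2)/9 = (8*(½))/9 = (⅑)*4 = 4/9)
(X(B) - 982) + V(38) = (33*21 - 982) + 4/9 = (693 - 982) + 4/9 = -289 + 4/9 = -2597/9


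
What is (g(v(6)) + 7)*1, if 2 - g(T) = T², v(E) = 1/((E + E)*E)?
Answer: 46655/5184 ≈ 8.9998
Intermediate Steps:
v(E) = 1/(2*E²) (v(E) = 1/(((2*E))*E) = (1/(2*E))/E = 1/(2*E²))
g(T) = 2 - T²
(g(v(6)) + 7)*1 = ((2 - ((½)/6²)²) + 7)*1 = ((2 - ((½)*(1/36))²) + 7)*1 = ((2 - (1/72)²) + 7)*1 = ((2 - 1*1/5184) + 7)*1 = ((2 - 1/5184) + 7)*1 = (10367/5184 + 7)*1 = (46655/5184)*1 = 46655/5184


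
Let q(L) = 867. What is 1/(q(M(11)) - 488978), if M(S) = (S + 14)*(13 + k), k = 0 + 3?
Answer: -1/488111 ≈ -2.0487e-6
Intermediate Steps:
k = 3
M(S) = 224 + 16*S (M(S) = (S + 14)*(13 + 3) = (14 + S)*16 = 224 + 16*S)
1/(q(M(11)) - 488978) = 1/(867 - 488978) = 1/(-488111) = -1/488111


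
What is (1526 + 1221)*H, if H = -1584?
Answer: -4351248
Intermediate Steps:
(1526 + 1221)*H = (1526 + 1221)*(-1584) = 2747*(-1584) = -4351248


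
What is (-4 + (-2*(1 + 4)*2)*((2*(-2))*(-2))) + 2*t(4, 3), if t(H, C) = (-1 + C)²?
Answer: -156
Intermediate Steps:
(-4 + (-2*(1 + 4)*2)*((2*(-2))*(-2))) + 2*t(4, 3) = (-4 + (-2*(1 + 4)*2)*((2*(-2))*(-2))) + 2*(-1 + 3)² = (-4 + (-10*2)*(-4*(-2))) + 2*2² = (-4 - 2*10*8) + 2*4 = (-4 - 20*8) + 8 = (-4 - 160) + 8 = -164 + 8 = -156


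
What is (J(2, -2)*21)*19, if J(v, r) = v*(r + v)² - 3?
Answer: -1197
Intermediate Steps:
J(v, r) = -3 + v*(r + v)²
(J(2, -2)*21)*19 = ((-3 + 2*(-2 + 2)²)*21)*19 = ((-3 + 2*0²)*21)*19 = ((-3 + 2*0)*21)*19 = ((-3 + 0)*21)*19 = -3*21*19 = -63*19 = -1197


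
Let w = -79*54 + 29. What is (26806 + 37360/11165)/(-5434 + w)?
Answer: -59865270/21595343 ≈ -2.7721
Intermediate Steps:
w = -4237 (w = -4266 + 29 = -4237)
(26806 + 37360/11165)/(-5434 + w) = (26806 + 37360/11165)/(-5434 - 4237) = (26806 + 37360*(1/11165))/(-9671) = (26806 + 7472/2233)*(-1/9671) = (59865270/2233)*(-1/9671) = -59865270/21595343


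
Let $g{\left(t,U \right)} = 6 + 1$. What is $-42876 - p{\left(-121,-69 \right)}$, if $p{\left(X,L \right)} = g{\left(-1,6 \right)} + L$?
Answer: $-42814$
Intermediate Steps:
$g{\left(t,U \right)} = 7$
$p{\left(X,L \right)} = 7 + L$
$-42876 - p{\left(-121,-69 \right)} = -42876 - \left(7 - 69\right) = -42876 - -62 = -42876 + 62 = -42814$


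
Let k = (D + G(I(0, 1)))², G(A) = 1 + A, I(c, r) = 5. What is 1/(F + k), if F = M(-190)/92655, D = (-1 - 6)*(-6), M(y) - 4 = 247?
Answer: 92655/213477371 ≈ 0.00043403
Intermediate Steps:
M(y) = 251 (M(y) = 4 + 247 = 251)
D = 42 (D = -7*(-6) = 42)
F = 251/92655 ≈ 0.0027090
k = 2304 (k = (42 + (1 + 5))² = (42 + 6)² = 48² = 2304)
1/(F + k) = 1/(251/92655 + 2304) = 1/(213477371/92655) = 92655/213477371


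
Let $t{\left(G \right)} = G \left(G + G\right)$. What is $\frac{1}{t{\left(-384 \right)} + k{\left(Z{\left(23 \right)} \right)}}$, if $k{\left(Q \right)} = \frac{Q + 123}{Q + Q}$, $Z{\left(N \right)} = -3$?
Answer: $\frac{1}{294892} \approx 3.3911 \cdot 10^{-6}$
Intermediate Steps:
$t{\left(G \right)} = 2 G^{2}$ ($t{\left(G \right)} = G 2 G = 2 G^{2}$)
$k{\left(Q \right)} = \frac{123 + Q}{2 Q}$
$\frac{1}{t{\left(-384 \right)} + k{\left(Z{\left(23 \right)} \right)}} = \frac{1}{2 \left(-384\right)^{2} + \frac{123 - 3}{2 \left(-3\right)}} = \frac{1}{2 \cdot 147456 + \frac{1}{2} \left(- \frac{1}{3}\right) 120} = \frac{1}{294912 - 20} = \frac{1}{294892}$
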